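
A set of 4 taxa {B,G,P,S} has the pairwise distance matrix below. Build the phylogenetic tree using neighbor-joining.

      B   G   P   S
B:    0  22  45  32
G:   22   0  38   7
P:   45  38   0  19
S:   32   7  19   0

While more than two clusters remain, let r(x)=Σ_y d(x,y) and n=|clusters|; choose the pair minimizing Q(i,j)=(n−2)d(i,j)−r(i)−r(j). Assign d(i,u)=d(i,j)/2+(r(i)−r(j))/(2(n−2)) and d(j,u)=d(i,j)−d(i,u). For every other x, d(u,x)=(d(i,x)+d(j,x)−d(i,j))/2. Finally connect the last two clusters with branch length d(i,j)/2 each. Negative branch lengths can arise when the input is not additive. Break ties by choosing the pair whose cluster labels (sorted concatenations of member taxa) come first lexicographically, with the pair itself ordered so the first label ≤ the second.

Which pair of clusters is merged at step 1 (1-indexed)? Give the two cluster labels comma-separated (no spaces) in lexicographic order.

step 1: merge (B,G) at d=22, Q=-122; branch lengths B→19, G→3; new cluster BG
  updated: d(BG,P)=61/2, d(BG,S)=17/2
step 2: merge (BG,P) at d=61/2, Q=-58; branch lengths BG→10, P→41/2; new cluster BGP
  updated: d(BGP,S)=-3/2
step 3: merge (BGP,S) at d=-3/2; branch lengths BGP→-3/4, S→-3/4; new cluster BGPS
final tree: (((B:19,G:3):10,P:41/2):-3/4,S:-3/4)
total length: 51

B,G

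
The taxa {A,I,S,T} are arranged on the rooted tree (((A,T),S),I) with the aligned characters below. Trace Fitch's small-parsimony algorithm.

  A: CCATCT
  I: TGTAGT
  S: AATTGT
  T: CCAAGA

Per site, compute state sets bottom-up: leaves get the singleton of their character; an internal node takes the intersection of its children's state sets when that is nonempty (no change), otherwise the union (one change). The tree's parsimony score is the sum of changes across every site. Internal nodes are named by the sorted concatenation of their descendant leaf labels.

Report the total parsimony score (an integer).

AT@0: {C} ∩ {C} = {C} (intersection, +0)
AST@0: {C} ∪ {A} = {A,C} (union, +1)
AIST@0: {A,C} ∪ {T} = {A,C,T} (union, +1)
AT@1: {C} ∩ {C} = {C} (intersection, +0)
AST@1: {C} ∪ {A} = {A,C} (union, +1)
AIST@1: {A,C} ∪ {G} = {A,C,G} (union, +1)
AT@2: {A} ∩ {A} = {A} (intersection, +0)
AST@2: {A} ∪ {T} = {A,T} (union, +1)
AIST@2: {A,T} ∩ {T} = {T} (intersection, +0)
AT@3: {T} ∪ {A} = {A,T} (union, +1)
AST@3: {A,T} ∩ {T} = {T} (intersection, +0)
AIST@3: {T} ∪ {A} = {A,T} (union, +1)
AT@4: {C} ∪ {G} = {C,G} (union, +1)
AST@4: {C,G} ∩ {G} = {G} (intersection, +0)
AIST@4: {G} ∩ {G} = {G} (intersection, +0)
AT@5: {T} ∪ {A} = {A,T} (union, +1)
AST@5: {A,T} ∩ {T} = {T} (intersection, +0)
AIST@5: {T} ∩ {T} = {T} (intersection, +0)
per-site changes: [2, 2, 1, 2, 1, 1]; total = 9

9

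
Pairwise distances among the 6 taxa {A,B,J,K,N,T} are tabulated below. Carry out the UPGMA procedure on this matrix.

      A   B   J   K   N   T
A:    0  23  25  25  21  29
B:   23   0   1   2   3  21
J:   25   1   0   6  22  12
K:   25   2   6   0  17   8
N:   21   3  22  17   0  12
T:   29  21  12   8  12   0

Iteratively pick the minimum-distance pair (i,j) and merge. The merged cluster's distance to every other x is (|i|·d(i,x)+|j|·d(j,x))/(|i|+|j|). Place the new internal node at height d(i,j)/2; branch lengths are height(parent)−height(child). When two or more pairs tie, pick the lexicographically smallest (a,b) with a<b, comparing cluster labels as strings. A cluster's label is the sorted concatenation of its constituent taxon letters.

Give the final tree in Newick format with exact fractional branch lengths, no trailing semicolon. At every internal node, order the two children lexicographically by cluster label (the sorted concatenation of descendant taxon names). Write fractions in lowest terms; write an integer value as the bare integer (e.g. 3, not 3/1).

step 1: merge (B,J) at d=1; branch lengths B→1/2, J→1/2; new cluster BJ
  updated: d(A,BJ)=24, d(BJ,K)=4, d(BJ,N)=25/2, d(BJ,T)=33/2
step 2: merge (BJ,K) at d=4; branch lengths BJ→3/2, K→2; new cluster BJK
  updated: d(A,BJK)=73/3, d(BJK,N)=14, d(BJK,T)=41/3
step 3: merge (N,T) at d=12; branch lengths N→6, T→6; new cluster NT
  updated: d(A,NT)=25, d(BJK,NT)=83/6
step 4: merge (BJK,NT) at d=83/6; branch lengths BJK→59/12, NT→11/12; new cluster BJKNT
  updated: d(A,BJKNT)=123/5
step 5: merge (A,BJKNT) at d=123/5; branch lengths A→123/10, BJKNT→323/60; new cluster ABJKNT
final tree: (A:123/10,(((B:1/2,J:1/2):3/2,K:2):59/12,(N:6,T:6):11/12):323/60)
total length: 2401/60

(A:123/10,(((B:1/2,J:1/2):3/2,K:2):59/12,(N:6,T:6):11/12):323/60)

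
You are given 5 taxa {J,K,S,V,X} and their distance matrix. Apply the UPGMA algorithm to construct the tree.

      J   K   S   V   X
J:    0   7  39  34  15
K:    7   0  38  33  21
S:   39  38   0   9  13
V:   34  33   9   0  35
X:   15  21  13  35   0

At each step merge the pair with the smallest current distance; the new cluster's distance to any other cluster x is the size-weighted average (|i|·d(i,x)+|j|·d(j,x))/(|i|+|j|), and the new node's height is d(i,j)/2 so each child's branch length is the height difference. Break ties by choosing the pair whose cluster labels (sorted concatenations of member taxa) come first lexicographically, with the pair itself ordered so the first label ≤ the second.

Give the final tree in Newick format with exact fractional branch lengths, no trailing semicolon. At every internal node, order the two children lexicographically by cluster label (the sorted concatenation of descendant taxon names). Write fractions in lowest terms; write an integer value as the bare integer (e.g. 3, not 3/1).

iteration 1: select J,K (d=7); attach at lengths (7/2, 7/2); label the merged cluster JK
  updated: d(JK,S)=77/2, d(JK,V)=67/2, d(JK,X)=18
iteration 2: select S,V (d=9); attach at lengths (9/2, 9/2); label the merged cluster SV
  updated: d(JK,SV)=36, d(SV,X)=24
iteration 3: select JK,X (d=18); attach at lengths (11/2, 9); label the merged cluster JKX
  updated: d(JKX,SV)=32
iteration 4: select JKX,SV (d=32); attach at lengths (7, 23/2); label the merged cluster JKSVX
final tree: (((J:7/2,K:7/2):11/2,X:9):7,(S:9/2,V:9/2):23/2)
total length: 49

(((J:7/2,K:7/2):11/2,X:9):7,(S:9/2,V:9/2):23/2)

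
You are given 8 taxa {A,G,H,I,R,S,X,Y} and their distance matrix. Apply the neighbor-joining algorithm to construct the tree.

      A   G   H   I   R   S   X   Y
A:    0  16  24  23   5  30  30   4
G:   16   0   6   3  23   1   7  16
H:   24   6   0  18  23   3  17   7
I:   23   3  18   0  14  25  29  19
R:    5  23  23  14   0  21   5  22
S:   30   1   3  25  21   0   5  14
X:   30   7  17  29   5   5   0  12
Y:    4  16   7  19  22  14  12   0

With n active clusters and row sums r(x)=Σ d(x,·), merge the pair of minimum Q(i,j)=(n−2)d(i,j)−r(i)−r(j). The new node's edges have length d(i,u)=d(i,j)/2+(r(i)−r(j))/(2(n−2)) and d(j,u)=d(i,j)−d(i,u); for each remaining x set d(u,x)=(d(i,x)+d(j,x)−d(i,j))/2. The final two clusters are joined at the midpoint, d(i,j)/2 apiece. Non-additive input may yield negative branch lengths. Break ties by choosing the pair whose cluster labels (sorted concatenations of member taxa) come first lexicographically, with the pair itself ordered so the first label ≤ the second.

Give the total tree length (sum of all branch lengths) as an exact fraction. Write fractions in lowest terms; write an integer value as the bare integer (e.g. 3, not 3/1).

669/16

iteration 1: select A,R (d=5, Q=-215); attach at lengths (49/12, 11/12); label the merged cluster AR
  updated: d(AR,G)=17, d(AR,H)=21, d(AR,I)=16, d(AR,S)=23, d(AR,X)=15, d(AR,Y)=21/2
iteration 2: select G,I (d=3, Q=-145); attach at lengths (-9/2, 15/2); label the merged cluster GI
  updated: d(AR,GI)=15, d(GI,H)=21/2, d(GI,S)=23/2, d(GI,X)=33/2, d(GI,Y)=16
iteration 3: select H,S (d=3, Q=-103); attach at lengths (7/4, 5/4); label the merged cluster HS
  updated: d(AR,HS)=41/2, d(GI,HS)=19/2, d(HS,X)=19/2, d(HS,Y)=9
iteration 4: select AR,Y (d=21/2, Q=-77); attach at lengths (15/2, 3); label the merged cluster ARY
  updated: d(ARY,GI)=41/4, d(ARY,HS)=19/2, d(ARY,X)=33/4
iteration 5: select ARY,X (d=33/4, Q=-183/4); attach at lengths (41/16, 91/16); label the merged cluster ARXY
  updated: d(ARXY,GI)=37/4, d(ARXY,HS)=43/8
iteration 6: select ARXY,GI (d=37/4, Q=-193/8); attach at lengths (41/16, 107/16); label the merged cluster AGIRXY
  updated: d(AGIRXY,HS)=45/16
iteration 7: select AGIRXY,HS (d=45/16); attach at lengths (45/32, 45/32); label the merged cluster AGHIRSXY
final tree: (((((A:49/12,R:11/12):15/2,Y:3):41/16,X:91/16):41/16,(G:-9/2,I:15/2):107/16):45/32,(H:7/4,S:5/4):45/32)
total length: 669/16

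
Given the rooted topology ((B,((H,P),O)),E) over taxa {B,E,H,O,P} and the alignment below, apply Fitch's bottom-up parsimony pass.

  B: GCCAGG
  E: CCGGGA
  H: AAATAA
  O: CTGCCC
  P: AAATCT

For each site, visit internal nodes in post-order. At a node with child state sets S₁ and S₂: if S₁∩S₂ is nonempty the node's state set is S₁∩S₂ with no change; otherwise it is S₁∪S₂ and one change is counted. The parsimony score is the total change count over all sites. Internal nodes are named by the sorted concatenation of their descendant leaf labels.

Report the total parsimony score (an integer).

HP@0: {A} ∩ {A} = {A} (intersection, +0)
HOP@0: {A} ∪ {C} = {A,C} (union, +1)
BHOP@0: {G} ∪ {A,C} = {A,C,G} (union, +1)
BEHOP@0: {A,C,G} ∩ {C} = {C} (intersection, +0)
HP@1: {A} ∩ {A} = {A} (intersection, +0)
HOP@1: {A} ∪ {T} = {A,T} (union, +1)
BHOP@1: {C} ∪ {A,T} = {A,C,T} (union, +1)
BEHOP@1: {A,C,T} ∩ {C} = {C} (intersection, +0)
HP@2: {A} ∩ {A} = {A} (intersection, +0)
HOP@2: {A} ∪ {G} = {A,G} (union, +1)
BHOP@2: {C} ∪ {A,G} = {A,C,G} (union, +1)
BEHOP@2: {A,C,G} ∩ {G} = {G} (intersection, +0)
HP@3: {T} ∩ {T} = {T} (intersection, +0)
HOP@3: {T} ∪ {C} = {C,T} (union, +1)
BHOP@3: {A} ∪ {C,T} = {A,C,T} (union, +1)
BEHOP@3: {A,C,T} ∪ {G} = {A,C,G,T} (union, +1)
HP@4: {A} ∪ {C} = {A,C} (union, +1)
HOP@4: {A,C} ∩ {C} = {C} (intersection, +0)
BHOP@4: {G} ∪ {C} = {C,G} (union, +1)
BEHOP@4: {C,G} ∩ {G} = {G} (intersection, +0)
HP@5: {A} ∪ {T} = {A,T} (union, +1)
HOP@5: {A,T} ∪ {C} = {A,C,T} (union, +1)
BHOP@5: {G} ∪ {A,C,T} = {A,C,G,T} (union, +1)
BEHOP@5: {A,C,G,T} ∩ {A} = {A} (intersection, +0)
per-site changes: [2, 2, 2, 3, 2, 3]; total = 14

14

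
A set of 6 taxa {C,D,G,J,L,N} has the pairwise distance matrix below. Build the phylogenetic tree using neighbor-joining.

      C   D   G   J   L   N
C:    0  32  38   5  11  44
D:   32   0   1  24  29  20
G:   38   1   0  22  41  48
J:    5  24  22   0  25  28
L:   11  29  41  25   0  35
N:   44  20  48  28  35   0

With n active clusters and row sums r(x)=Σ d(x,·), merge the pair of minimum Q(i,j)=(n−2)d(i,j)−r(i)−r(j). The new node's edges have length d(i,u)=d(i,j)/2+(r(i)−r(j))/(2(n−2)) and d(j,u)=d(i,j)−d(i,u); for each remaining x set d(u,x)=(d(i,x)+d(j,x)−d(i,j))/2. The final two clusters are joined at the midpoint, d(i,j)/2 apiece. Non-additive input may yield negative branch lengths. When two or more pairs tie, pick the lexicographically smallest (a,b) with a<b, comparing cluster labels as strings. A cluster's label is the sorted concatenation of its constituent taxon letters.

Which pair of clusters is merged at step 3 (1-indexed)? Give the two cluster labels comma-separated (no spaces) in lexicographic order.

step 1: merge (D,G) at d=1, Q=-252; branch lengths D→-5, G→6; new cluster DG
  updated: d(C,DG)=69/2, d(DG,J)=45/2, d(DG,L)=69/2, d(DG,N)=67/2
step 2: merge (C,L) at d=11, Q=-167; branch lengths C→11/3, L→22/3; new cluster CL
  updated: d(CL,DG)=29, d(CL,J)=19/2, d(CL,N)=34
step 3: merge (CL,J) at d=19/2, Q=-227/2; branch lengths CL→63/8, J→13/8; new cluster CJL
  updated: d(CJL,DG)=21, d(CJL,N)=105/4
step 4: merge (CJL,DG) at d=21, Q=-323/4; branch lengths CJL→55/8, DG→113/8; new cluster CDGJL
  updated: d(CDGJL,N)=155/8
step 5: merge (CDGJL,N) at d=155/8; branch lengths CDGJL→155/16, N→155/16; new cluster CDGJLN
final tree: ((((C:11/3,L:22/3):63/8,J:13/8):55/8,(D:-5,G:6):113/8):155/16,N:155/16)
total length: 495/8

CL,J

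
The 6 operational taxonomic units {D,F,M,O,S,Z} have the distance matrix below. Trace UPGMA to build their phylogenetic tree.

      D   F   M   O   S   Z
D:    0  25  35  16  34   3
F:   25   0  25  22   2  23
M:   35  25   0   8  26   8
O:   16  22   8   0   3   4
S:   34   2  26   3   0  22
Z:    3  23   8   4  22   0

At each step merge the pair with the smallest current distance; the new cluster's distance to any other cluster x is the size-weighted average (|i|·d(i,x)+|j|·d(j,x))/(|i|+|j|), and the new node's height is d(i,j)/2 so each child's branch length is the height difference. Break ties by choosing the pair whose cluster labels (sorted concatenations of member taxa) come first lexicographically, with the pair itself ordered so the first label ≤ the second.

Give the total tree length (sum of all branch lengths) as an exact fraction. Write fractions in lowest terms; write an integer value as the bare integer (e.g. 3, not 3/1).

iteration 1: select F,S (d=2); attach at lengths (1, 1); label the merged cluster FS
  updated: d(D,FS)=59/2, d(FS,M)=51/2, d(FS,O)=25/2, d(FS,Z)=45/2
iteration 2: select D,Z (d=3); attach at lengths (3/2, 3/2); label the merged cluster DZ
  updated: d(DZ,FS)=26, d(DZ,M)=43/2, d(DZ,O)=10
iteration 3: select M,O (d=8); attach at lengths (4, 4); label the merged cluster MO
  updated: d(DZ,MO)=63/4, d(FS,MO)=19
iteration 4: select DZ,MO (d=63/4); attach at lengths (51/8, 31/8); label the merged cluster DMOZ
  updated: d(DMOZ,FS)=45/2
iteration 5: select DMOZ,FS (d=45/2); attach at lengths (27/8, 41/4); label the merged cluster DFMOSZ
final tree: (((D:3/2,Z:3/2):51/8,(M:4,O:4):31/8):27/8,(F:1,S:1):41/4)
total length: 295/8

295/8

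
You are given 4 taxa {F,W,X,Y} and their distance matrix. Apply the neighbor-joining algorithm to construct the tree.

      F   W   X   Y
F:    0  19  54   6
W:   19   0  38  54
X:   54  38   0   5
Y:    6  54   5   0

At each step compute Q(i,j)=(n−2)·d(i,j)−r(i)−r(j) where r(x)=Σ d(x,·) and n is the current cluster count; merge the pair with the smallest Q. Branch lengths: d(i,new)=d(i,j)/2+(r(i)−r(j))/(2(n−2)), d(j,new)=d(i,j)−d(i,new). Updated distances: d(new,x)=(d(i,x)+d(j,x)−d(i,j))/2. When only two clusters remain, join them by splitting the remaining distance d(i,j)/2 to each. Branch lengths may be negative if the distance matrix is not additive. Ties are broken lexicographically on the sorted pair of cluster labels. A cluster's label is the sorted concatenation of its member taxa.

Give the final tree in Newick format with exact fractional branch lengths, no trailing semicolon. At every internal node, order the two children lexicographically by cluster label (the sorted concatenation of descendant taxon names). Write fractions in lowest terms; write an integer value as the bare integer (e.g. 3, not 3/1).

1. join F+W (d=19, Q=-152) ⇒ FW; edges |F|=3/2, |W|=35/2
  updated: d(FW,X)=73/2, d(FW,Y)=41/2
2. join FW+X (d=73/2, Q=-62) ⇒ FWX; edges |FW|=26, |X|=21/2
  updated: d(FWX,Y)=-11/2
3. join FWX+Y (d=-11/2) ⇒ FWXY; edges |FWX|=-11/4, |Y|=-11/4
final tree: (((F:3/2,W:35/2):26,X:21/2):-11/4,Y:-11/4)
total length: 50

(((F:3/2,W:35/2):26,X:21/2):-11/4,Y:-11/4)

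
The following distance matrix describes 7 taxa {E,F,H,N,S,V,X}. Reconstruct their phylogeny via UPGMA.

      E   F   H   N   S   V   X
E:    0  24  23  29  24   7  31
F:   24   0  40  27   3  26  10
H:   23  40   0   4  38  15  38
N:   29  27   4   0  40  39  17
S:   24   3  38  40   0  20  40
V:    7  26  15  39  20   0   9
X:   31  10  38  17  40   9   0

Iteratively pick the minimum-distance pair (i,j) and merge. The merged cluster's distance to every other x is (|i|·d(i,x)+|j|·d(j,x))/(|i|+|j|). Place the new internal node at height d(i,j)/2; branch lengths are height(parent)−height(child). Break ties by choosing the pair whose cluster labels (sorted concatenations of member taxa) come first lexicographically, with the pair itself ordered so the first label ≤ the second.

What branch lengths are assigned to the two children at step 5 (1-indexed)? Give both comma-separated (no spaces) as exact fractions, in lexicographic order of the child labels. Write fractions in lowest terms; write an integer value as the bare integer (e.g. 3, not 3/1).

1. join F+S (d=3) ⇒ FS; edges |F|=3/2, |S|=3/2
  updated: d(E,FS)=24, d(FS,H)=39, d(FS,N)=67/2, d(FS,V)=23, d(FS,X)=25
2. join H+N (d=4) ⇒ HN; edges |H|=2, |N|=2
  updated: d(E,HN)=26, d(FS,HN)=145/4, d(HN,V)=27, d(HN,X)=55/2
3. join E+V (d=7) ⇒ EV; edges |E|=7/2, |V|=7/2
  updated: d(EV,FS)=47/2, d(EV,HN)=53/2, d(EV,X)=20
4. join EV+X (d=20) ⇒ EVX; edges |EV|=13/2, |X|=10
  updated: d(EVX,FS)=24, d(EVX,HN)=161/6
5. join EVX+FS (d=24) ⇒ EFSVX; edges |EVX|=2, |FS|=21/2
  updated: d(EFSVX,HN)=153/5
6. join EFSVX+HN (d=153/5) ⇒ EFHNSVX; edges |EFSVX|=33/10, |HN|=133/10
final tree: ((((E:7/2,V:7/2):13/2,X:10):2,(F:3/2,S:3/2):21/2):33/10,(H:2,N:2):133/10)
total length: 298/5

2,21/2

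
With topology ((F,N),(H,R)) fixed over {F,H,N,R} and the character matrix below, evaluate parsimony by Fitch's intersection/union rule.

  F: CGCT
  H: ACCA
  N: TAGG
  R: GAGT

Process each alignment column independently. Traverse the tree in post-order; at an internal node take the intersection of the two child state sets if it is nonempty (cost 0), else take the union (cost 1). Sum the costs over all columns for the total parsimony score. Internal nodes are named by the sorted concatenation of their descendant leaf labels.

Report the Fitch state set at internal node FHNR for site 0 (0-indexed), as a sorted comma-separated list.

site 0, node FN: F={C} ∪ N={T} → {C,T} (+1)
site 0, node HR: H={A} ∪ R={G} → {A,G} (+1)
site 0, node FHNR: FN={C,T} ∪ HR={A,G} → {A,C,G,T} (+1)
site 1, node FN: F={G} ∪ N={A} → {A,G} (+1)
site 1, node HR: H={C} ∪ R={A} → {A,C} (+1)
site 1, node FHNR: FN={A,G} ∩ HR={A,C} → {A} (+0)
site 2, node FN: F={C} ∪ N={G} → {C,G} (+1)
site 2, node HR: H={C} ∪ R={G} → {C,G} (+1)
site 2, node FHNR: FN={C,G} ∩ HR={C,G} → {C,G} (+0)
site 3, node FN: F={T} ∪ N={G} → {G,T} (+1)
site 3, node HR: H={A} ∪ R={T} → {A,T} (+1)
site 3, node FHNR: FN={G,T} ∩ HR={A,T} → {T} (+0)
per-site changes: [3, 2, 2, 2]; total = 9

A,C,G,T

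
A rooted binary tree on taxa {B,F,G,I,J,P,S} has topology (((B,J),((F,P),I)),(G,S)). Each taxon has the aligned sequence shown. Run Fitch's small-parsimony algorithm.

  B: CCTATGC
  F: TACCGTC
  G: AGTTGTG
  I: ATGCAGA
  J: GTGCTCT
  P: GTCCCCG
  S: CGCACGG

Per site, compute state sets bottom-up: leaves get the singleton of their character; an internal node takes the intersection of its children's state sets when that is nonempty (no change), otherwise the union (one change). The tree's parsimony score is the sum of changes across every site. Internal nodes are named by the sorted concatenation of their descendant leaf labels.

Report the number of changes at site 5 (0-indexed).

4

site 0, node BJ: B={C} ∪ J={G} → {C,G} (+1)
site 0, node FP: F={T} ∪ P={G} → {G,T} (+1)
site 0, node FIP: FP={G,T} ∪ I={A} → {A,G,T} (+1)
site 0, node BFIJP: BJ={C,G} ∩ FIP={A,G,T} → {G} (+0)
site 0, node GS: G={A} ∪ S={C} → {A,C} (+1)
site 0, node BFGIJPS: BFIJP={G} ∪ GS={A,C} → {A,C,G} (+1)
site 1, node BJ: B={C} ∪ J={T} → {C,T} (+1)
site 1, node FP: F={A} ∪ P={T} → {A,T} (+1)
site 1, node FIP: FP={A,T} ∩ I={T} → {T} (+0)
site 1, node BFIJP: BJ={C,T} ∩ FIP={T} → {T} (+0)
site 1, node GS: G={G} ∩ S={G} → {G} (+0)
site 1, node BFGIJPS: BFIJP={T} ∪ GS={G} → {G,T} (+1)
site 2, node BJ: B={T} ∪ J={G} → {G,T} (+1)
site 2, node FP: F={C} ∩ P={C} → {C} (+0)
site 2, node FIP: FP={C} ∪ I={G} → {C,G} (+1)
site 2, node BFIJP: BJ={G,T} ∩ FIP={C,G} → {G} (+0)
site 2, node GS: G={T} ∪ S={C} → {C,T} (+1)
site 2, node BFGIJPS: BFIJP={G} ∪ GS={C,T} → {C,G,T} (+1)
site 3, node BJ: B={A} ∪ J={C} → {A,C} (+1)
site 3, node FP: F={C} ∩ P={C} → {C} (+0)
site 3, node FIP: FP={C} ∩ I={C} → {C} (+0)
site 3, node BFIJP: BJ={A,C} ∩ FIP={C} → {C} (+0)
site 3, node GS: G={T} ∪ S={A} → {A,T} (+1)
site 3, node BFGIJPS: BFIJP={C} ∪ GS={A,T} → {A,C,T} (+1)
site 4, node BJ: B={T} ∩ J={T} → {T} (+0)
site 4, node FP: F={G} ∪ P={C} → {C,G} (+1)
site 4, node FIP: FP={C,G} ∪ I={A} → {A,C,G} (+1)
site 4, node BFIJP: BJ={T} ∪ FIP={A,C,G} → {A,C,G,T} (+1)
site 4, node GS: G={G} ∪ S={C} → {C,G} (+1)
site 4, node BFGIJPS: BFIJP={A,C,G,T} ∩ GS={C,G} → {C,G} (+0)
site 5, node BJ: B={G} ∪ J={C} → {C,G} (+1)
site 5, node FP: F={T} ∪ P={C} → {C,T} (+1)
site 5, node FIP: FP={C,T} ∪ I={G} → {C,G,T} (+1)
site 5, node BFIJP: BJ={C,G} ∩ FIP={C,G,T} → {C,G} (+0)
site 5, node GS: G={T} ∪ S={G} → {G,T} (+1)
site 5, node BFGIJPS: BFIJP={C,G} ∩ GS={G,T} → {G} (+0)
site 6, node BJ: B={C} ∪ J={T} → {C,T} (+1)
site 6, node FP: F={C} ∪ P={G} → {C,G} (+1)
site 6, node FIP: FP={C,G} ∪ I={A} → {A,C,G} (+1)
site 6, node BFIJP: BJ={C,T} ∩ FIP={A,C,G} → {C} (+0)
site 6, node GS: G={G} ∩ S={G} → {G} (+0)
site 6, node BFGIJPS: BFIJP={C} ∪ GS={G} → {C,G} (+1)
per-site changes: [5, 3, 4, 3, 4, 4, 4]; total = 27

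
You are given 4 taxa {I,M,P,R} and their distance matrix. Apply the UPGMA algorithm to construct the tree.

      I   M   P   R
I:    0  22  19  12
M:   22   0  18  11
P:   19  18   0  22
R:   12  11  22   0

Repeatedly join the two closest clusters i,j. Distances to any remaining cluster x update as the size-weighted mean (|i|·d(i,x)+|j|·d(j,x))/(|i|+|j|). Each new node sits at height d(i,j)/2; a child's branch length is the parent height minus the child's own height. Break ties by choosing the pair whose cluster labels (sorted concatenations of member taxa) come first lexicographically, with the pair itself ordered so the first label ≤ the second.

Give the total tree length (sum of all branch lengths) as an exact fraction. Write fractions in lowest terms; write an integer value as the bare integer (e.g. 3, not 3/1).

101/3

1. join M+R (d=11) ⇒ MR; edges |M|=11/2, |R|=11/2
  updated: d(I,MR)=17, d(MR,P)=20
2. join I+MR (d=17) ⇒ IMR; edges |I|=17/2, |MR|=3
  updated: d(IMR,P)=59/3
3. join IMR+P (d=59/3) ⇒ IMPR; edges |IMR|=4/3, |P|=59/6
final tree: ((I:17/2,(M:11/2,R:11/2):3):4/3,P:59/6)
total length: 101/3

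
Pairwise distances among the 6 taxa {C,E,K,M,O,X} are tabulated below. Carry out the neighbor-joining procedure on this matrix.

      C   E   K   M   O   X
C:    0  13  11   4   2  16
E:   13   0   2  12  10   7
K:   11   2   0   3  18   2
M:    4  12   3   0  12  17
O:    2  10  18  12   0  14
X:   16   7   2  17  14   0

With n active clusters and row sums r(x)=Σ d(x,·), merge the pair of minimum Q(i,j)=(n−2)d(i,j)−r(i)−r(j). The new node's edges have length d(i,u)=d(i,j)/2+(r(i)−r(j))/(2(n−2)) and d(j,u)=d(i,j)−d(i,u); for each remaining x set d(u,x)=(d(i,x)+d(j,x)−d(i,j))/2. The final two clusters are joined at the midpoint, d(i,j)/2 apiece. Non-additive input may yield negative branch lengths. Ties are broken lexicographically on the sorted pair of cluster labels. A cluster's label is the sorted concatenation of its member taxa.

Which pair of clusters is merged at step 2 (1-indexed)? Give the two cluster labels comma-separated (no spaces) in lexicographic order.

step 1: merge (C,O) at d=2, Q=-94; branch lengths C→-1/4, O→9/4; new cluster CO
  updated: d(CO,E)=21/2, d(CO,K)=27/2, d(CO,M)=7, d(CO,X)=14
step 2: merge (CO,M) at d=7, Q=-63; branch lengths CO→9/2, M→5/2; new cluster CMO
  updated: d(CMO,E)=31/4, d(CMO,K)=19/4, d(CMO,X)=12
step 3: merge (CMO,E) at d=31/4, Q=-103/4; branch lengths CMO→93/16, E→31/16; new cluster CEMO
  updated: d(CEMO,K)=-1/2, d(CEMO,X)=45/8
step 4: merge (CEMO,K) at d=-1/2, Q=-57/8; branch lengths CEMO→25/16, K→-33/16; new cluster CEKMO
  updated: d(CEKMO,X)=65/16
step 5: merge (CEKMO,X) at d=65/16; branch lengths CEKMO→65/32, X→65/32; new cluster CEKMOX
final tree: (((((C:-1/4,O:9/4):9/2,M:5/2):93/16,E:31/16):25/16,K:-33/16):65/32,X:65/32)
total length: 325/16

CO,M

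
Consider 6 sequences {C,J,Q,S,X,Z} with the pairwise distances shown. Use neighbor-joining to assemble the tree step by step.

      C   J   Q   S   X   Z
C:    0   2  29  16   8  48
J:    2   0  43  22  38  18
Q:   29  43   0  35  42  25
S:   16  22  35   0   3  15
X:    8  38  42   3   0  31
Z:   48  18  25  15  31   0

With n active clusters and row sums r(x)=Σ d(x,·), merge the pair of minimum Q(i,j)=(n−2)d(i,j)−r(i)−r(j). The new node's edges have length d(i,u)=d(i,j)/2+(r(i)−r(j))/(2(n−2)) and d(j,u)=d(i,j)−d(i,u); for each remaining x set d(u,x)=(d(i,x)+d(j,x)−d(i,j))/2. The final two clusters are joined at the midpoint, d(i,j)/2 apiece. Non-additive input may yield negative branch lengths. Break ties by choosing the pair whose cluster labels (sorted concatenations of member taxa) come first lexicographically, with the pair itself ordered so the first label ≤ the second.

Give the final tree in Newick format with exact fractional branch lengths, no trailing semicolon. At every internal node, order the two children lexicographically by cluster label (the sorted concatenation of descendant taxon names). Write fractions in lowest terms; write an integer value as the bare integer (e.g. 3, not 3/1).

((((C:-3/2,J:7/2):91/8,(Q:109/6,Z:41/6):77/8):57/8,S:-19/8):43/16,X:43/16)

iteration 1: select C,J (d=2, Q=-218); attach at lengths (-3/2, 7/2); label the merged cluster CJ
  updated: d(CJ,Q)=35, d(CJ,S)=18, d(CJ,X)=22, d(CJ,Z)=32
iteration 2: select Q,Z (d=25, Q=-165); attach at lengths (109/6, 41/6); label the merged cluster QZ
  updated: d(CJ,QZ)=21, d(QZ,S)=25/2, d(QZ,X)=24
iteration 3: select CJ,QZ (d=21, Q=-153/2); attach at lengths (91/8, 77/8); label the merged cluster CJQZ
  updated: d(CJQZ,S)=19/4, d(CJQZ,X)=25/2
iteration 4: select CJQZ,S (d=19/4, Q=-81/4); attach at lengths (57/8, -19/8); label the merged cluster CJQSZ
  updated: d(CJQSZ,X)=43/8
iteration 5: select CJQSZ,X (d=43/8); attach at lengths (43/16, 43/16); label the merged cluster CJQSXZ
final tree: ((((C:-3/2,J:7/2):91/8,(Q:109/6,Z:41/6):77/8):57/8,S:-19/8):43/16,X:43/16)
total length: 465/8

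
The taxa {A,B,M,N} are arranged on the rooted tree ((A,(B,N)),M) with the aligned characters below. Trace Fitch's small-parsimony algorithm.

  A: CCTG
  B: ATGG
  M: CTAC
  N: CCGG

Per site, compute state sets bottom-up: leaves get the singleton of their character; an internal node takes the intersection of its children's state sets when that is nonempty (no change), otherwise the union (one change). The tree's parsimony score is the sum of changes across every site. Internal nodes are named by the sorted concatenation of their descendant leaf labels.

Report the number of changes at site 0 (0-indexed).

1

BN@0: {A} ∪ {C} = {A,C} (union, +1)
ABN@0: {C} ∩ {A,C} = {C} (intersection, +0)
ABMN@0: {C} ∩ {C} = {C} (intersection, +0)
BN@1: {T} ∪ {C} = {C,T} (union, +1)
ABN@1: {C} ∩ {C,T} = {C} (intersection, +0)
ABMN@1: {C} ∪ {T} = {C,T} (union, +1)
BN@2: {G} ∩ {G} = {G} (intersection, +0)
ABN@2: {T} ∪ {G} = {G,T} (union, +1)
ABMN@2: {G,T} ∪ {A} = {A,G,T} (union, +1)
BN@3: {G} ∩ {G} = {G} (intersection, +0)
ABN@3: {G} ∩ {G} = {G} (intersection, +0)
ABMN@3: {G} ∪ {C} = {C,G} (union, +1)
per-site changes: [1, 2, 2, 1]; total = 6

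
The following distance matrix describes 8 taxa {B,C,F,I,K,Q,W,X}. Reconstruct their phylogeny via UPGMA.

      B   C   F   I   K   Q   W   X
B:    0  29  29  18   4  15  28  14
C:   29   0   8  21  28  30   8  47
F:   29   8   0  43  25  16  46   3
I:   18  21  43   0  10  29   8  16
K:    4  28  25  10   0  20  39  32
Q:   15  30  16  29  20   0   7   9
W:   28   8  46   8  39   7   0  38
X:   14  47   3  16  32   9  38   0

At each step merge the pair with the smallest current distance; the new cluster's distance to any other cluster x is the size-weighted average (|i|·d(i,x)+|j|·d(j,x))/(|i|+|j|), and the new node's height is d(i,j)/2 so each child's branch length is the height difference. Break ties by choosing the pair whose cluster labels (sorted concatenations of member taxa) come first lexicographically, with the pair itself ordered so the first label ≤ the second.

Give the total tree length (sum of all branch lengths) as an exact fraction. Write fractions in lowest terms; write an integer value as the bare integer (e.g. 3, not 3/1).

iteration 1: select F,X (d=3); attach at lengths (3/2, 3/2); label the merged cluster FX
  updated: d(B,FX)=43/2, d(C,FX)=55/2, d(FX,I)=59/2, d(FX,K)=57/2, d(FX,Q)=25/2, d(FX,W)=42
iteration 2: select B,K (d=4); attach at lengths (2, 2); label the merged cluster BK
  updated: d(BK,C)=57/2, d(BK,FX)=25, d(BK,I)=14, d(BK,Q)=35/2, d(BK,W)=67/2
iteration 3: select Q,W (d=7); attach at lengths (7/2, 7/2); label the merged cluster QW
  updated: d(BK,QW)=51/2, d(C,QW)=19, d(FX,QW)=109/4, d(I,QW)=37/2
iteration 4: select BK,I (d=14); attach at lengths (5, 7); label the merged cluster BIK
  updated: d(BIK,C)=26, d(BIK,FX)=53/2, d(BIK,QW)=139/6
iteration 5: select C,QW (d=19); attach at lengths (19/2, 6); label the merged cluster CQW
  updated: d(BIK,CQW)=217/9, d(CQW,FX)=82/3
iteration 6: select BIK,CQW (d=217/9); attach at lengths (91/18, 23/9); label the merged cluster BCIKQW
  updated: d(BCIKQW,FX)=323/12
iteration 7: select BCIKQW,FX (d=323/12); attach at lengths (101/72, 287/24); label the merged cluster BCFIKQWX
final tree: ((((B:2,K:2):5,I:7):91/18,(C:19/2,(Q:7/2,W:7/2):6):23/9):101/72,(F:3/2,X:3/2):287/24)
total length: 2249/36

2249/36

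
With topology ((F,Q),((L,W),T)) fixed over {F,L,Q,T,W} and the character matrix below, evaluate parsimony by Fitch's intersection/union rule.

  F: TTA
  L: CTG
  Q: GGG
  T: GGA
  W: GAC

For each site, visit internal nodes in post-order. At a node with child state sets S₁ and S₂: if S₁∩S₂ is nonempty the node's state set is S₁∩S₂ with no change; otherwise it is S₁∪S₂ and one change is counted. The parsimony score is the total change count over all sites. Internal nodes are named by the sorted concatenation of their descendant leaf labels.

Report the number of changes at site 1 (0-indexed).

site 0, node FQ: F={T} ∪ Q={G} → {G,T} (+1)
site 0, node LW: L={C} ∪ W={G} → {C,G} (+1)
site 0, node LTW: LW={C,G} ∩ T={G} → {G} (+0)
site 0, node FLQTW: FQ={G,T} ∩ LTW={G} → {G} (+0)
site 1, node FQ: F={T} ∪ Q={G} → {G,T} (+1)
site 1, node LW: L={T} ∪ W={A} → {A,T} (+1)
site 1, node LTW: LW={A,T} ∪ T={G} → {A,G,T} (+1)
site 1, node FLQTW: FQ={G,T} ∩ LTW={A,G,T} → {G,T} (+0)
site 2, node FQ: F={A} ∪ Q={G} → {A,G} (+1)
site 2, node LW: L={G} ∪ W={C} → {C,G} (+1)
site 2, node LTW: LW={C,G} ∪ T={A} → {A,C,G} (+1)
site 2, node FLQTW: FQ={A,G} ∩ LTW={A,C,G} → {A,G} (+0)
per-site changes: [2, 3, 3]; total = 8

3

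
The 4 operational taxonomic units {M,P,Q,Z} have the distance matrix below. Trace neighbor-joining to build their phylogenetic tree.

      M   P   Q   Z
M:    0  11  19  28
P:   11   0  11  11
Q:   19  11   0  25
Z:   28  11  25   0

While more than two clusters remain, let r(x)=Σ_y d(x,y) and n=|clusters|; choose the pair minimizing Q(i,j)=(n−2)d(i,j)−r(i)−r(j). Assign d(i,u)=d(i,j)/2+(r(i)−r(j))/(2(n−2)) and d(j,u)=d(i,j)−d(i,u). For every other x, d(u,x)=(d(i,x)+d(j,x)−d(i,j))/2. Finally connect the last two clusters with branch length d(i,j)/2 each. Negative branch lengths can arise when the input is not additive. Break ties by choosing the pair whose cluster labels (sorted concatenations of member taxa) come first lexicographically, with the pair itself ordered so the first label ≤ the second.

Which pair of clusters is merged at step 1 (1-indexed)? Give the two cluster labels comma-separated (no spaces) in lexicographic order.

step 1: merge (M,Q) at d=19, Q=-75; branch lengths M→41/4, Q→35/4; new cluster MQ
  updated: d(MQ,P)=3/2, d(MQ,Z)=17
step 2: merge (MQ,P) at d=3/2, Q=-59/2; branch lengths MQ→15/4, P→-9/4; new cluster MPQ
  updated: d(MPQ,Z)=53/4
step 3: merge (MPQ,Z) at d=53/4; branch lengths MPQ→53/8, Z→53/8; new cluster MPQZ
final tree: (((M:41/4,Q:35/4):15/4,P:-9/4):53/8,Z:53/8)
total length: 135/4

M,Q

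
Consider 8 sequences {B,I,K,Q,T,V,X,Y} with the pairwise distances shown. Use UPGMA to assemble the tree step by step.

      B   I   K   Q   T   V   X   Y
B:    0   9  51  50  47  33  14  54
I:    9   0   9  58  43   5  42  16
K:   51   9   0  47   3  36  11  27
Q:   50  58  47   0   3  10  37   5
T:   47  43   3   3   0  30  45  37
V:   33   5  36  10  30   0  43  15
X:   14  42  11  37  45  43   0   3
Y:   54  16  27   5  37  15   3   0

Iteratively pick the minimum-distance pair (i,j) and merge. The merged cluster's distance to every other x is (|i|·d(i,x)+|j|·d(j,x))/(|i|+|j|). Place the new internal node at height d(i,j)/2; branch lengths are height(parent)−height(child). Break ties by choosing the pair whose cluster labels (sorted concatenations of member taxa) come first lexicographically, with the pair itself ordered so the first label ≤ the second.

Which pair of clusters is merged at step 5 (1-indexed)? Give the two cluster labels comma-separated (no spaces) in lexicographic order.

Q,XY

step 1: merge (K,T) at d=3; branch lengths K→3/2, T→3/2; new cluster KT
  updated: d(B,KT)=49, d(I,KT)=26, d(KT,Q)=25, d(KT,V)=33, d(KT,X)=28, d(KT,Y)=32
step 2: merge (X,Y) at d=3; branch lengths X→3/2, Y→3/2; new cluster XY
  updated: d(B,XY)=34, d(I,XY)=29, d(KT,XY)=30, d(Q,XY)=21, d(V,XY)=29
step 3: merge (I,V) at d=5; branch lengths I→5/2, V→5/2; new cluster IV
  updated: d(B,IV)=21, d(IV,KT)=59/2, d(IV,Q)=34, d(IV,XY)=29
step 4: merge (B,IV) at d=21; branch lengths B→21/2, IV→8; new cluster BIV
  updated: d(BIV,KT)=36, d(BIV,Q)=118/3, d(BIV,XY)=92/3
step 5: merge (Q,XY) at d=21; branch lengths Q→21/2, XY→9; new cluster QXY
  updated: d(BIV,QXY)=302/9, d(KT,QXY)=85/3
step 6: merge (KT,QXY) at d=85/3; branch lengths KT→38/3, QXY→11/3; new cluster KQTXY
  updated: d(BIV,KQTXY)=518/15
step 7: merge (BIV,KQTXY) at d=518/15; branch lengths BIV→203/30, KQTXY→31/10; new cluster BIKQTVXY
final tree: ((B:21/2,(I:5/2,V:5/2):8):203/30,((K:3/2,T:3/2):38/3,(Q:21/2,(X:3/2,Y:3/2):9):11/3):31/10)
total length: 376/5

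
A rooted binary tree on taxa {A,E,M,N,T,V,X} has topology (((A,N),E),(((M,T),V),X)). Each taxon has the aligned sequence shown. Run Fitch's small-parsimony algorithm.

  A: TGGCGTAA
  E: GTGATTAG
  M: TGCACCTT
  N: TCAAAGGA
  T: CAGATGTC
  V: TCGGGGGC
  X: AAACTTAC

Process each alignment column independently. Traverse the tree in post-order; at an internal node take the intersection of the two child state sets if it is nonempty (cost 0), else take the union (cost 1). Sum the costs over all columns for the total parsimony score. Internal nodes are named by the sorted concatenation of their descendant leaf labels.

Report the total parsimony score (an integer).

27

AN@0: {T} ∩ {T} = {T} (intersection, +0)
AEN@0: {T} ∪ {G} = {G,T} (union, +1)
MT@0: {T} ∪ {C} = {C,T} (union, +1)
MTV@0: {C,T} ∩ {T} = {T} (intersection, +0)
MTVX@0: {T} ∪ {A} = {A,T} (union, +1)
AEMNTVX@0: {G,T} ∩ {A,T} = {T} (intersection, +0)
AN@1: {G} ∪ {C} = {C,G} (union, +1)
AEN@1: {C,G} ∪ {T} = {C,G,T} (union, +1)
MT@1: {G} ∪ {A} = {A,G} (union, +1)
MTV@1: {A,G} ∪ {C} = {A,C,G} (union, +1)
MTVX@1: {A,C,G} ∩ {A} = {A} (intersection, +0)
AEMNTVX@1: {C,G,T} ∪ {A} = {A,C,G,T} (union, +1)
AN@2: {G} ∪ {A} = {A,G} (union, +1)
AEN@2: {A,G} ∩ {G} = {G} (intersection, +0)
MT@2: {C} ∪ {G} = {C,G} (union, +1)
MTV@2: {C,G} ∩ {G} = {G} (intersection, +0)
MTVX@2: {G} ∪ {A} = {A,G} (union, +1)
AEMNTVX@2: {G} ∩ {A,G} = {G} (intersection, +0)
AN@3: {C} ∪ {A} = {A,C} (union, +1)
AEN@3: {A,C} ∩ {A} = {A} (intersection, +0)
MT@3: {A} ∩ {A} = {A} (intersection, +0)
MTV@3: {A} ∪ {G} = {A,G} (union, +1)
MTVX@3: {A,G} ∪ {C} = {A,C,G} (union, +1)
AEMNTVX@3: {A} ∩ {A,C,G} = {A} (intersection, +0)
AN@4: {G} ∪ {A} = {A,G} (union, +1)
AEN@4: {A,G} ∪ {T} = {A,G,T} (union, +1)
MT@4: {C} ∪ {T} = {C,T} (union, +1)
MTV@4: {C,T} ∪ {G} = {C,G,T} (union, +1)
MTVX@4: {C,G,T} ∩ {T} = {T} (intersection, +0)
AEMNTVX@4: {A,G,T} ∩ {T} = {T} (intersection, +0)
AN@5: {T} ∪ {G} = {G,T} (union, +1)
AEN@5: {G,T} ∩ {T} = {T} (intersection, +0)
MT@5: {C} ∪ {G} = {C,G} (union, +1)
MTV@5: {C,G} ∩ {G} = {G} (intersection, +0)
MTVX@5: {G} ∪ {T} = {G,T} (union, +1)
AEMNTVX@5: {T} ∩ {G,T} = {T} (intersection, +0)
AN@6: {A} ∪ {G} = {A,G} (union, +1)
AEN@6: {A,G} ∩ {A} = {A} (intersection, +0)
MT@6: {T} ∩ {T} = {T} (intersection, +0)
MTV@6: {T} ∪ {G} = {G,T} (union, +1)
MTVX@6: {G,T} ∪ {A} = {A,G,T} (union, +1)
AEMNTVX@6: {A} ∩ {A,G,T} = {A} (intersection, +0)
AN@7: {A} ∩ {A} = {A} (intersection, +0)
AEN@7: {A} ∪ {G} = {A,G} (union, +1)
MT@7: {T} ∪ {C} = {C,T} (union, +1)
MTV@7: {C,T} ∩ {C} = {C} (intersection, +0)
MTVX@7: {C} ∩ {C} = {C} (intersection, +0)
AEMNTVX@7: {A,G} ∪ {C} = {A,C,G} (union, +1)
per-site changes: [3, 5, 3, 3, 4, 3, 3, 3]; total = 27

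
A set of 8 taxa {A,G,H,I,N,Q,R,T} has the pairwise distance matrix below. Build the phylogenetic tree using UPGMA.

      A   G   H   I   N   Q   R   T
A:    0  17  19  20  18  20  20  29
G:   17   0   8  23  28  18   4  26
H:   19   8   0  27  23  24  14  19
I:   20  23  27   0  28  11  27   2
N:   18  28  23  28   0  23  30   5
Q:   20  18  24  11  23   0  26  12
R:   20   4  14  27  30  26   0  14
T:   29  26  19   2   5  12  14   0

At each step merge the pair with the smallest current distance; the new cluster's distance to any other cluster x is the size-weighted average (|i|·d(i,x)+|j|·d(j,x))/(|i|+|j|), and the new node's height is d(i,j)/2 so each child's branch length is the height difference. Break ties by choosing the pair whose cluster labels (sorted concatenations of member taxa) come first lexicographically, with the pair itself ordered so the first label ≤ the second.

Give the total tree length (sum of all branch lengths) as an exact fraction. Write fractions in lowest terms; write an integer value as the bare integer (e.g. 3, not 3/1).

282/5

step 1: merge (I,T) at d=2; branch lengths I→1, T→1; new cluster IT
  updated: d(A,IT)=49/2, d(G,IT)=49/2, d(H,IT)=23, d(IT,N)=33/2, d(IT,Q)=23/2, d(IT,R)=41/2
step 2: merge (G,R) at d=4; branch lengths G→2, R→2; new cluster GR
  updated: d(A,GR)=37/2, d(GR,H)=11, d(GR,IT)=45/2, d(GR,N)=29, d(GR,Q)=22
step 3: merge (GR,H) at d=11; branch lengths GR→7/2, H→11/2; new cluster GHR
  updated: d(A,GHR)=56/3, d(GHR,IT)=68/3, d(GHR,N)=27, d(GHR,Q)=68/3
step 4: merge (IT,Q) at d=23/2; branch lengths IT→19/4, Q→23/4; new cluster IQT
  updated: d(A,IQT)=23, d(GHR,IQT)=68/3, d(IQT,N)=56/3
step 5: merge (A,N) at d=18; branch lengths A→9, N→9; new cluster AN
  updated: d(AN,GHR)=137/6, d(AN,IQT)=125/6
step 6: merge (AN,IQT) at d=125/6; branch lengths AN→17/12, IQT→14/3; new cluster AINQT
  updated: d(AINQT,GHR)=341/15
step 7: merge (AINQT,GHR) at d=341/15; branch lengths AINQT→19/20, GHR→88/15; new cluster AGHINQRT
final tree: (((A:9,N:9):17/12,((I:1,T:1):19/4,Q:23/4):14/3):19/20,((G:2,R:2):7/2,H:11/2):88/15)
total length: 282/5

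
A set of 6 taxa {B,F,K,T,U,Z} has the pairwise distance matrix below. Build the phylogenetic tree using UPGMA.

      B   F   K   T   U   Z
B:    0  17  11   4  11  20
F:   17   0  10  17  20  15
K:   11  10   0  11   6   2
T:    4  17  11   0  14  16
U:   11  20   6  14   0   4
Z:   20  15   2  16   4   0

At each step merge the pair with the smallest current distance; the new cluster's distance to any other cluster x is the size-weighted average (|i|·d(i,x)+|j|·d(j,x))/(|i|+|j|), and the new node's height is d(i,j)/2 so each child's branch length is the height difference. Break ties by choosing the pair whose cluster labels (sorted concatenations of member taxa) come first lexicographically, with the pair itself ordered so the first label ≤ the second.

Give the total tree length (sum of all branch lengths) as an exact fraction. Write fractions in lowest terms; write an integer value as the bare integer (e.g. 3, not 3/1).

1693/60

1. join K+Z (d=2) ⇒ KZ; edges |K|=1, |Z|=1
  updated: d(B,KZ)=31/2, d(F,KZ)=25/2, d(KZ,T)=27/2, d(KZ,U)=5
2. join B+T (d=4) ⇒ BT; edges |B|=2, |T|=2
  updated: d(BT,F)=17, d(BT,KZ)=29/2, d(BT,U)=25/2
3. join KZ+U (d=5) ⇒ KUZ; edges |KZ|=3/2, |U|=5/2
  updated: d(BT,KUZ)=83/6, d(F,KUZ)=15
4. join BT+KUZ (d=83/6) ⇒ BKTUZ; edges |BT|=59/12, |KUZ|=53/12
  updated: d(BKTUZ,F)=79/5
5. join BKTUZ+F (d=79/5) ⇒ BFKTUZ; edges |BKTUZ|=59/60, |F|=79/10
final tree: (((B:2,T:2):59/12,((K:1,Z:1):3/2,U:5/2):53/12):59/60,F:79/10)
total length: 1693/60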